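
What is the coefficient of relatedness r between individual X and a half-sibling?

Half-sibs share one parent — one path of length 2: r = (1/2)^2 = 1/4.

0.25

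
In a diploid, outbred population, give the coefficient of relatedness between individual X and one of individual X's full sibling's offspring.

Each parent–offspring link contributes a factor of 1/2, and independent paths through distinct common ancestors add.
Full aunt/uncle↔niece/nephew: two paths of length 3 through the shared grandparent pair: r = 2·(1/2)^3 = 1/4.

0.25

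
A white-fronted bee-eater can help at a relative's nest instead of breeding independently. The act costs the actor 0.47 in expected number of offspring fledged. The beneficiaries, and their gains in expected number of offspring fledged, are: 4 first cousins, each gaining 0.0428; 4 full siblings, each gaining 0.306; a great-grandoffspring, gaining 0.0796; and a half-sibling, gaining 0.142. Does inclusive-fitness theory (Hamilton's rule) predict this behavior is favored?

Hamilton's rule: the trait is favored when the sum of r·B over every recipient exceeds the actor's cost C.
r to a first cousin = 1/8 (first cousins share one grandparent pair — two paths of length 4: r = 2·(1/2)^4 = 1/8).
r to a full sibling = 1/2 (full sibs share both parents — two paths of length 2: r = 2·(1/2)^2 = 1/2).
r to a great-grandoffspring = 0.125 (three parent–offspring links: r = (1/2)^3 = 1/8).
r to a half-sibling = 1/4 (half-sibs share one parent — one path of length 2: r = (1/2)^2 = 1/4).
Summing one r·B term per recipient: 4·0.125·0.0428 + 4·0.5·0.306 + 1·0.125·0.0796 + 1·0.25·0.142 = 0.67885.
0.67885 > 0.47: the indirect benefit exceeds the cost.

Yes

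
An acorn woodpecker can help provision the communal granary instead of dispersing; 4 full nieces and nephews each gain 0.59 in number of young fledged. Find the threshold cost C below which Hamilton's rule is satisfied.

0.59

r to a full niece or nephew = 0.25 (full aunt/uncle↔niece/nephew: two paths of length 3 through the shared grandparent pair: r = 2·(1/2)^3 = 1/4).
Hamilton's rule: n·r·B > C, so the trait is favored while C < n·r·B = 4·0.25·0.59 = 0.59.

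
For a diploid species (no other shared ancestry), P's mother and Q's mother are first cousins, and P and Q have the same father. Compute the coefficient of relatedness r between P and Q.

With two independent routes of shared ancestry, r is the sum of the two contributions.
P and Q are related in two ways: second cousins through their mothers (r = 1/32) and half-sibs through their shared father (r = 1/4).
r = 1/32 + 1/4 = 9/32 = 0.28125.

0.28125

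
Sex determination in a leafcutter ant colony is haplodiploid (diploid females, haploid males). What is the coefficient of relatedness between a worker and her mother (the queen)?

One meiotic link between diploid queen and diploid daughter: r = 1/2.

0.5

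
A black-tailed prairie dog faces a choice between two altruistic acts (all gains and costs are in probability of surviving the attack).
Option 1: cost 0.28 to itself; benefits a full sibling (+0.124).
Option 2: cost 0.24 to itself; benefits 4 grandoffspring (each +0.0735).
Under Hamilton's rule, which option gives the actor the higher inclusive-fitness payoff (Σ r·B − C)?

Option 1: r to a full sibling = 0.5.
Option 1: Σ r·B − C = (1·0.5·0.124) − 0.28 = -0.218.
Option 2: r to a grandoffspring = 0.25.
Option 2: Σ r·B − C = (4·0.25·0.0735) − 0.24 = -0.1665.
Option 2 has the higher net inclusive-fitness payoff.

Option 2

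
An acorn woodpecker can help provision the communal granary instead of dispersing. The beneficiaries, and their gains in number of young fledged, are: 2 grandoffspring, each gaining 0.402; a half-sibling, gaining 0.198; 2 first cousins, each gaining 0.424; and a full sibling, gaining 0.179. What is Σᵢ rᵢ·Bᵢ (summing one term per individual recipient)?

r to a grandoffspring = 1/4 (two parent–offspring links: r = (1/2)^2 = 1/4).
r to a half-sibling = 1/4 (half-sibs share one parent — one path of length 2: r = (1/2)^2 = 1/4).
r to a first cousin = 0.125 (first cousins share one grandparent pair — two paths of length 4: r = 2·(1/2)^4 = 1/8).
r to a full sibling = 1/2 (full sibs share both parents — two paths of length 2: r = 2·(1/2)^2 = 1/2).
Summing one r·B term per recipient: 2·0.25·0.402 + 1·0.25·0.198 + 2·0.125·0.424 + 1·0.5·0.179 = 0.446.

0.446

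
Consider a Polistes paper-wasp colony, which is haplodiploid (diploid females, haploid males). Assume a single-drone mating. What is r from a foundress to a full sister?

Haplodiploid full sisters inherit their father's entire haploid genome identically (contributing 1/2) and on average half of their mother's contribution (1/2 · 1/2 = 1/4); r = 1/2 + 1/4 = 3/4.

0.75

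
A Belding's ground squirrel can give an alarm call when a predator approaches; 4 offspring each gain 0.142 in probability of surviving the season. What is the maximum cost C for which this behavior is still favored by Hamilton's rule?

0.284

r to an offspring = 0.5 (one parent–offspring link: r = (1/2)^1 = 1/2).
Hamilton's rule: n·r·B > C, so the trait is favored while C < n·r·B = 4·0.5·0.142 = 0.284.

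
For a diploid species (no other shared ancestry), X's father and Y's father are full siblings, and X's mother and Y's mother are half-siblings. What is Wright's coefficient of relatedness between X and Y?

Wright's path rule: contributions from independent ancestry routes add.
X and Y are related in two ways: first cousins through their fathers (r = 1/8) and half first cousins through their mothers (r = 1/16).
r = 1/8 + 1/16 = 3/16 = 0.1875.

0.1875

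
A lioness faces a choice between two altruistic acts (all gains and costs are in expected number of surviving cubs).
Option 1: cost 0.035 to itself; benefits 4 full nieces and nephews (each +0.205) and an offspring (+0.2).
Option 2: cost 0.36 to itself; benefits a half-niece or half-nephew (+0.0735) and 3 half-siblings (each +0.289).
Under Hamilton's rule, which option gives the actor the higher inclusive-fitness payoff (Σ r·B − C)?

Option 1

Option 1: r to a full niece or nephew = 0.25.
Option 1: r to an offspring = 0.5.
Option 1: Σ r·B − C = (4·0.25·0.205 + 1·0.5·0.2) − 0.035 = 0.27.
Option 2: r to a half-niece or half-nephew = 0.125.
Option 2: r to a half-sibling = 0.25.
Option 2: Σ r·B − C = (1·0.125·0.0735 + 3·0.25·0.289) − 0.36 = -0.1340625.
Option 1 has the higher net inclusive-fitness payoff.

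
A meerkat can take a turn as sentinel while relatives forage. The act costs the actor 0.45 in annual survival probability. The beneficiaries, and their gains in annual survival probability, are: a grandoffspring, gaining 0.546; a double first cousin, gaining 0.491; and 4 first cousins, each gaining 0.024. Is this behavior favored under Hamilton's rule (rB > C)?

Hamilton's rule: the trait is favored when the sum of r·B over every recipient exceeds the actor's cost C.
r to a grandoffspring = 1/4 (two parent–offspring links: r = (1/2)^2 = 1/4).
r to a double first cousin = 1/4 (double first cousins share both grandparent pairs — four paths of length 4: r = 4·(1/2)^4 = 1/4).
r to a first cousin = 0.125 (first cousins share one grandparent pair — two paths of length 4: r = 2·(1/2)^4 = 1/8).
Summing one r·B term per recipient: 1·0.25·0.546 + 1·0.25·0.491 + 4·0.125·0.024 = 0.27125.
0.27125 < 0.45: the indirect benefit is less than the cost.

No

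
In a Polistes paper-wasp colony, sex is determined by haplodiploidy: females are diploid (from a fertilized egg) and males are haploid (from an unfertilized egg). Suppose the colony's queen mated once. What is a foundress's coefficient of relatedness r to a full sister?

0.75

Haplodiploid full sisters inherit their father's entire haploid genome identically (contributing 1/2) and on average half of their mother's contribution (1/2 · 1/2 = 1/4); r = 1/2 + 1/4 = 3/4.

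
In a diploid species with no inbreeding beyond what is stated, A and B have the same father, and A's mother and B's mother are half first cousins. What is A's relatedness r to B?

With two independent routes of shared ancestry, r is the sum of the two contributions.
A and B are related in two ways: half-sibs through their shared father (r = 1/4) and half second cousins through their mothers (r = 1/64).
r = 1/4 + 1/64 = 0.265625.

0.265625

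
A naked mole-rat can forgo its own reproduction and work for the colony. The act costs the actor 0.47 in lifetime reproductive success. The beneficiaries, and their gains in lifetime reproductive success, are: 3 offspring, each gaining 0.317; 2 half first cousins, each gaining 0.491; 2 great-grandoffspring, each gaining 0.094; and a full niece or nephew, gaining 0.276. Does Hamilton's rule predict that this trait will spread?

Hamilton's rule: the trait is favored when the sum of r·B over every recipient exceeds the actor's cost C.
r to an offspring = 1/2 (one parent–offspring link: r = (1/2)^1 = 1/2).
r to a half first cousin = 1/16 (half first cousins share one grandparent — one path of length 4: r = (1/2)^4 = 1/16).
r to a great-grandoffspring = 1/8 (three parent–offspring links: r = (1/2)^3 = 1/8).
r to a full niece or nephew = 0.25 (full aunt/uncle↔niece/nephew: two paths of length 3 through the shared grandparent pair: r = 2·(1/2)^3 = 1/4).
Summing one r·B term per recipient: 3·0.5·0.317 + 2·0.0625·0.491 + 2·0.125·0.094 + 1·0.25·0.276 = 0.629375.
0.629375 > 0.47: the indirect benefit exceeds the cost.

Yes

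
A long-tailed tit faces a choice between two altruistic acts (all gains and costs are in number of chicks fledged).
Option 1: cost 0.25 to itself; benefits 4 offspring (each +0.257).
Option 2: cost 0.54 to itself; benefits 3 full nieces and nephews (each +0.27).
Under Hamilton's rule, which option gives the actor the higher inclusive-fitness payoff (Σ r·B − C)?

Option 1

Option 1: r to an offspring = 0.5.
Option 1: Σ r·B − C = (4·0.5·0.257) − 0.25 = 0.264.
Option 2: r to a full niece or nephew = 0.25.
Option 2: Σ r·B − C = (3·0.25·0.27) − 0.54 = -0.3375.
Option 1 has the higher net inclusive-fitness payoff.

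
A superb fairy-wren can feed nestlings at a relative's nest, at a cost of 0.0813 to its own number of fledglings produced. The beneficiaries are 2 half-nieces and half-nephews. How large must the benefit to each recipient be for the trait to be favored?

r to a half-niece or half-nephew = 1/8 (half-aunt/uncle↔niece/nephew: one path of length 3: r = (1/2)^3 = 1/8).
Hamilton's rule with n recipients of equal r: n·r·B > C, so B > C/(n·r) = 0.0813/(2·0.125) = 0.3252.

0.3252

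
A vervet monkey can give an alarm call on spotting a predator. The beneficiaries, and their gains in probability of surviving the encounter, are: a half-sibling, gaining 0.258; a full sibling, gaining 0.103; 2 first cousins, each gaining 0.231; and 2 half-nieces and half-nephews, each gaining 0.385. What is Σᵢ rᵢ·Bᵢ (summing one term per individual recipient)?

r to a half-sibling = 1/4 (half-sibs share one parent — one path of length 2: r = (1/2)^2 = 1/4).
r to a full sibling = 0.5 (full sibs share both parents — two paths of length 2: r = 2·(1/2)^2 = 1/2).
r to a first cousin = 0.125 (first cousins share one grandparent pair — two paths of length 4: r = 2·(1/2)^4 = 1/8).
r to a half-niece or half-nephew = 0.125 (half-aunt/uncle↔niece/nephew: one path of length 3: r = (1/2)^3 = 1/8).
Summing one r·B term per recipient: 1·0.25·0.258 + 1·0.5·0.103 + 2·0.125·0.231 + 2·0.125·0.385 = 0.27.

0.27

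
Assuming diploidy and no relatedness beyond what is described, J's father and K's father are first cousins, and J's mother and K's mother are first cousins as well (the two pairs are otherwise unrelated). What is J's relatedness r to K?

0.0625

Independent pedigree routes through distinct common ancestors add.
J and K are related in two ways: second cousins through their fathers (r = 1/32) and second cousins through their mothers (r = 1/32).
r = 1/32 + 1/32 = 1/16 = 0.0625.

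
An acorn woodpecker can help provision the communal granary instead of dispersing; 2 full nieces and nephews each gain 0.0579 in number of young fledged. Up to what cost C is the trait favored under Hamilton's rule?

0.02895

r to a full niece or nephew = 1/4 (full aunt/uncle↔niece/nephew: two paths of length 3 through the shared grandparent pair: r = 2·(1/2)^3 = 1/4).
Hamilton's rule: n·r·B > C, so the trait is favored while C < n·r·B = 2·0.25·0.0579 = 0.02895.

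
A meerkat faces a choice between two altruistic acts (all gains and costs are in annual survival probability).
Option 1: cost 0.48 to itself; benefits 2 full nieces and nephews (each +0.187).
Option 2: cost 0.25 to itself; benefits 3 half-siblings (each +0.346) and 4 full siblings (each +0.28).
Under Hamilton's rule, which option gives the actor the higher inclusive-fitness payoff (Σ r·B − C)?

Option 1: r to a full niece or nephew = 0.25.
Option 1: Σ r·B − C = (2·0.25·0.187) − 0.48 = -0.3865.
Option 2: r to a half-sibling = 0.25.
Option 2: r to a full sibling = 0.5.
Option 2: Σ r·B − C = (3·0.25·0.346 + 4·0.5·0.28) − 0.25 = 0.5695.
Option 2 has the higher net inclusive-fitness payoff.

Option 2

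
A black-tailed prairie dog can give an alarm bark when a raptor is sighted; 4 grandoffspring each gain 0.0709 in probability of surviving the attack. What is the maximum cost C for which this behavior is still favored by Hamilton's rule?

r to a grandoffspring = 1/4 (two parent–offspring links: r = (1/2)^2 = 1/4).
Hamilton's rule: n·r·B > C, so the trait is favored while C < n·r·B = 4·0.25·0.0709 = 0.0709.

0.0709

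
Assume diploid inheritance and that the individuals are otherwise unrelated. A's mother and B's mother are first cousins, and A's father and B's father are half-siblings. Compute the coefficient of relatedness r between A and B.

With two independent routes of shared ancestry, r is the sum of the two contributions.
A and B are related in two ways: second cousins through their mothers (r = 1/32) and half first cousins through their fathers (r = 1/16).
r = 1/32 + 1/16 = 0.09375.

0.09375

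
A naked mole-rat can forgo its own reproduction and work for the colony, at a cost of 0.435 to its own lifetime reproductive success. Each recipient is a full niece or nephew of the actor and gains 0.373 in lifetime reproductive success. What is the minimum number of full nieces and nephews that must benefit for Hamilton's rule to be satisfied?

r to a full niece or nephew = 1/4 (full aunt/uncle↔niece/nephew: two paths of length 3 through the shared grandparent pair: r = 2·(1/2)^3 = 1/4).
Hamilton's rule: n·r·B > C  ⇒  n > C/(r·B) = 0.435/(0.25·0.373) = 4.665.
The smallest integer exceeding 4.665 is 5.

5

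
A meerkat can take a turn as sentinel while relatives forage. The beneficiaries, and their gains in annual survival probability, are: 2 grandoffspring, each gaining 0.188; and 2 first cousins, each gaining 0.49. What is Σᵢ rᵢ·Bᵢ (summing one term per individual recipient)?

0.2165

r to a grandoffspring = 1/4 (two parent–offspring links: r = (1/2)^2 = 1/4).
r to a first cousin = 0.125 (first cousins share one grandparent pair — two paths of length 4: r = 2·(1/2)^4 = 1/8).
Summing one r·B term per recipient: 2·0.25·0.188 + 2·0.125·0.49 = 0.2165.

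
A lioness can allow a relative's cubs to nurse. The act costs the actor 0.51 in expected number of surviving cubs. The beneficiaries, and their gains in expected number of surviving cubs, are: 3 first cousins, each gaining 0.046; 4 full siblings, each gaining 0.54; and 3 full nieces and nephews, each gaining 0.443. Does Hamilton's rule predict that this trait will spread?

Hamilton's rule: the trait is favored when the sum of r·B over every recipient exceeds the actor's cost C.
r to a first cousin = 1/8 (first cousins share one grandparent pair — two paths of length 4: r = 2·(1/2)^4 = 1/8).
r to a full sibling = 1/2 (full sibs share both parents — two paths of length 2: r = 2·(1/2)^2 = 1/2).
r to a full niece or nephew = 0.25 (full aunt/uncle↔niece/nephew: two paths of length 3 through the shared grandparent pair: r = 2·(1/2)^3 = 1/4).
Summing one r·B term per recipient: 3·0.125·0.046 + 4·0.5·0.54 + 3·0.25·0.443 = 1.4295.
1.4295 > 0.51: the indirect benefit exceeds the cost.

Yes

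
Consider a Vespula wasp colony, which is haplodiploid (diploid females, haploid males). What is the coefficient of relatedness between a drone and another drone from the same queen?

Haploid brothers each carry a random half of the queen's diploid genome, so on average they share half: r = 1/2.

0.5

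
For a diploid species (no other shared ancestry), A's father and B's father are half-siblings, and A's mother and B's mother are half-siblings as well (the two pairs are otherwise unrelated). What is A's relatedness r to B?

Relatedness sums over independent paths through distinct common ancestors.
A and B are related in two ways: half first cousins through their fathers (r = 1/16) and half first cousins through their mothers (r = 1/16).
r = 1/16 + 1/16 = 1/8 = 0.125.

0.125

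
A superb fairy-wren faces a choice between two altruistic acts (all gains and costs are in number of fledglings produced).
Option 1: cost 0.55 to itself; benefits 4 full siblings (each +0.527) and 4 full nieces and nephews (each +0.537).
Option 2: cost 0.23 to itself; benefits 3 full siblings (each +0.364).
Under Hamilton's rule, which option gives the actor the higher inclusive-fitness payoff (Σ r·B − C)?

Option 1

Option 1: r to a full sibling = 0.5.
Option 1: r to a full niece or nephew = 0.25.
Option 1: Σ r·B − C = (4·0.5·0.527 + 4·0.25·0.537) − 0.55 = 1.041.
Option 2: r to a full sibling = 0.5.
Option 2: Σ r·B − C = (3·0.5·0.364) − 0.23 = 0.316.
Option 1 has the higher net inclusive-fitness payoff.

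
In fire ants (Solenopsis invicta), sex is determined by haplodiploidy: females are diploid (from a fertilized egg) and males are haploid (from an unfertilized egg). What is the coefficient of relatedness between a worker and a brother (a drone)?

0.25

Her haploid brother carries none of their father's genes and a random half of their mother's genome; that half matches the maternal half of her own genome with probability 1/2: r = 1/2 · 1/2 = 1/4.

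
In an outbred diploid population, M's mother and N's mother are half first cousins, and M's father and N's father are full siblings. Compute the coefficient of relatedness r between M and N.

0.140625

Relatedness sums over independent paths through distinct common ancestors.
M and N are related in two ways: half second cousins through their mothers (r = 1/64) and first cousins through their fathers (r = 1/8).
r = 1/64 + 1/8 = 9/64 = 0.140625.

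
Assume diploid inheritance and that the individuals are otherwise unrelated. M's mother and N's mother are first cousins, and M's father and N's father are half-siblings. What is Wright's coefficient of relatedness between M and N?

Independent pedigree routes through distinct common ancestors add.
M and N are related in two ways: second cousins through their mothers (r = 1/32) and half first cousins through their fathers (r = 1/16).
r = 1/32 + 1/16 = 3/32 = 0.09375.

0.09375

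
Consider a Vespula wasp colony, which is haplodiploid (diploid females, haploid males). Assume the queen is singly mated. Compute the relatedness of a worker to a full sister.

Haplodiploid full sisters inherit their father's entire haploid genome identically (contributing 1/2) and on average half of their mother's contribution (1/2 · 1/2 = 1/4); r = 1/2 + 1/4 = 3/4.

0.75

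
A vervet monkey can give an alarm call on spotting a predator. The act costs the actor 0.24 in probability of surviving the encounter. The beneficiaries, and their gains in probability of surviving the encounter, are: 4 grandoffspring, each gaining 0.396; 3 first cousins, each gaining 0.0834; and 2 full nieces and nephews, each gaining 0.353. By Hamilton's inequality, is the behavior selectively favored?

Yes

Hamilton's rule: the trait is favored when the sum of r·B over every recipient exceeds the actor's cost C.
r to a grandoffspring = 0.25 (two parent–offspring links: r = (1/2)^2 = 1/4).
r to a first cousin = 0.125 (first cousins share one grandparent pair — two paths of length 4: r = 2·(1/2)^4 = 1/8).
r to a full niece or nephew = 1/4 (full aunt/uncle↔niece/nephew: two paths of length 3 through the shared grandparent pair: r = 2·(1/2)^3 = 1/4).
Summing one r·B term per recipient: 4·0.25·0.396 + 3·0.125·0.0834 + 2·0.25·0.353 = 0.603775.
0.603775 > 0.24: the indirect benefit exceeds the cost.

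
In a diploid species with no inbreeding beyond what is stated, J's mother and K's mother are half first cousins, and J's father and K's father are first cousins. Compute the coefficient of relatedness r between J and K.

Independent pedigree routes through distinct common ancestors add.
J and K are related in two ways: half second cousins through their mothers (r = 1/64) and second cousins through their fathers (r = 1/32).
r = 1/64 + 1/32 = 0.046875.

0.046875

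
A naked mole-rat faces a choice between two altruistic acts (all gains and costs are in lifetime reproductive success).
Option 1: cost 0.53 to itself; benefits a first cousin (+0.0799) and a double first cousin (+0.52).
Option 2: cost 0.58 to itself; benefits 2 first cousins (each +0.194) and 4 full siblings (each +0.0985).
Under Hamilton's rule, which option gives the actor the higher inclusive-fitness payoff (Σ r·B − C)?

Option 2

Option 1: r to a first cousin = 0.125.
Option 1: r to a double first cousin = 0.25.
Option 1: Σ r·B − C = (1·0.125·0.0799 + 1·0.25·0.52) − 0.53 = -0.3900125.
Option 2: r to a first cousin = 0.125.
Option 2: r to a full sibling = 0.5.
Option 2: Σ r·B − C = (2·0.125·0.194 + 4·0.5·0.0985) − 0.58 = -0.3345.
Option 2 has the higher net inclusive-fitness payoff.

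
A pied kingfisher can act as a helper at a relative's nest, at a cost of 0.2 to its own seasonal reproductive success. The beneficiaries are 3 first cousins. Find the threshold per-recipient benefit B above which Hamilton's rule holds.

r to a first cousin = 0.125 (first cousins share one grandparent pair — two paths of length 4: r = 2·(1/2)^4 = 1/8).
Hamilton's rule with n recipients of equal r: n·r·B > C, so B > C/(n·r) = 0.2/(3·0.125) = 0.5333.

0.5333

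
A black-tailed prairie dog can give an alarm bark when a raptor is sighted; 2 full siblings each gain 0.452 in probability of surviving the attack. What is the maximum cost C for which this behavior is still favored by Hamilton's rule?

r to a full sibling = 0.5 (full sibs share both parents — two paths of length 2: r = 2·(1/2)^2 = 1/2).
Hamilton's rule: n·r·B > C, so the trait is favored while C < n·r·B = 2·0.5·0.452 = 0.452.

0.452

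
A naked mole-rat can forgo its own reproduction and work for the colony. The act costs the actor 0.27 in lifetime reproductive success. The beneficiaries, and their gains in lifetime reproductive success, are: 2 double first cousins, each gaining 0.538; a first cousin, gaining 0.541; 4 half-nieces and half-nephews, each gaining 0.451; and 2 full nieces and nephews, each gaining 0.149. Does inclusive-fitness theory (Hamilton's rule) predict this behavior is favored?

Hamilton's rule: the trait is favored when the sum of r·B over every recipient exceeds the actor's cost C.
r to a double first cousin = 0.25 (double first cousins share both grandparent pairs — four paths of length 4: r = 4·(1/2)^4 = 1/4).
r to a first cousin = 1/8 (first cousins share one grandparent pair — two paths of length 4: r = 2·(1/2)^4 = 1/8).
r to a half-niece or half-nephew = 0.125 (half-aunt/uncle↔niece/nephew: one path of length 3: r = (1/2)^3 = 1/8).
r to a full niece or nephew = 0.25 (full aunt/uncle↔niece/nephew: two paths of length 3 through the shared grandparent pair: r = 2·(1/2)^3 = 1/4).
Summing one r·B term per recipient: 2·0.25·0.538 + 1·0.125·0.541 + 4·0.125·0.451 + 2·0.25·0.149 = 0.636625.
0.636625 > 0.27: the indirect benefit exceeds the cost.

Yes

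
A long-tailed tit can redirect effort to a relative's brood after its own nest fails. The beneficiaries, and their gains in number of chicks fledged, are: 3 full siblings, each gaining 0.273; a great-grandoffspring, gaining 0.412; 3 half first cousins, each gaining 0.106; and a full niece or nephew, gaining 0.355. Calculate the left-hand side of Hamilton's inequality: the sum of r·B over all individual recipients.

r to a full sibling = 1/2 (full sibs share both parents — two paths of length 2: r = 2·(1/2)^2 = 1/2).
r to a great-grandoffspring = 0.125 (three parent–offspring links: r = (1/2)^3 = 1/8).
r to a half first cousin = 0.0625 (half first cousins share one grandparent — one path of length 4: r = (1/2)^4 = 1/16).
r to a full niece or nephew = 0.25 (full aunt/uncle↔niece/nephew: two paths of length 3 through the shared grandparent pair: r = 2·(1/2)^3 = 1/4).
Summing one r·B term per recipient: 3·0.5·0.273 + 1·0.125·0.412 + 3·0.0625·0.106 + 1·0.25·0.355 = 0.569625.

0.569625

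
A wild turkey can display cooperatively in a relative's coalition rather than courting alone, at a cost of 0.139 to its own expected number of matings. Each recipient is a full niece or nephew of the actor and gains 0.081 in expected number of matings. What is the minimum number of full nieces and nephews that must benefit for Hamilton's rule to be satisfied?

7

r to a full niece or nephew = 0.25 (full aunt/uncle↔niece/nephew: two paths of length 3 through the shared grandparent pair: r = 2·(1/2)^3 = 1/4).
Hamilton's rule: n·r·B > C  ⇒  n > C/(r·B) = 0.139/(0.25·0.081) = 6.864.
The smallest integer exceeding 6.864 is 7.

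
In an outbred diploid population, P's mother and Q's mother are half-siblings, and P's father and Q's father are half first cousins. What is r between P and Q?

With two independent routes of shared ancestry, r is the sum of the two contributions.
P and Q are related in two ways: half first cousins through their mothers (r = 1/16) and half second cousins through their fathers (r = 1/64).
r = 1/16 + 1/64 = 5/64 = 0.078125.

0.078125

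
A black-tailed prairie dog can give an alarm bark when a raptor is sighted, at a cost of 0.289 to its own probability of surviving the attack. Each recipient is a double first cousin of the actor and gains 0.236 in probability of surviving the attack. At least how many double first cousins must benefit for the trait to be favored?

r to a double first cousin = 1/4 (double first cousins share both grandparent pairs — four paths of length 4: r = 4·(1/2)^4 = 1/4).
Hamilton's rule: n·r·B > C  ⇒  n > C/(r·B) = 0.289/(0.25·0.236) = 4.898.
The smallest integer exceeding 4.898 is 5.

5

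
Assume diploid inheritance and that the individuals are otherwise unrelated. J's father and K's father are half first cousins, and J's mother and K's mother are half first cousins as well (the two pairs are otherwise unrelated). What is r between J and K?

Independent pedigree routes through distinct common ancestors add.
J and K are related in two ways: half second cousins through their fathers (r = 1/64) and half second cousins through their mothers (r = 1/64).
r = 1/64 + 1/64 = 1/32 = 0.03125.

0.03125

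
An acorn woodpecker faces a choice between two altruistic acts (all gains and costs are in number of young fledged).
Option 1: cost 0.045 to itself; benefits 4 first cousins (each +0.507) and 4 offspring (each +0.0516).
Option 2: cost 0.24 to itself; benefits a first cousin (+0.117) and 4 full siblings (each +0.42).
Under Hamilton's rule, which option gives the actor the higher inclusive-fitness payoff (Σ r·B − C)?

Option 1: r to a first cousin = 0.125.
Option 1: r to an offspring = 0.5.
Option 1: Σ r·B − C = (4·0.125·0.507 + 4·0.5·0.0516) − 0.045 = 0.3117.
Option 2: r to a first cousin = 0.125.
Option 2: r to a full sibling = 0.5.
Option 2: Σ r·B − C = (1·0.125·0.117 + 4·0.5·0.42) − 0.24 = 0.614625.
Option 2 has the higher net inclusive-fitness payoff.

Option 2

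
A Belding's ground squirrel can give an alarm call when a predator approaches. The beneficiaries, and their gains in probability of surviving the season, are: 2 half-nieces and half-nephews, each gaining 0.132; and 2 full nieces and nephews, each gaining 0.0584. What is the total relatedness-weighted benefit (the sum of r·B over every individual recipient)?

0.0622

r to a half-niece or half-nephew = 0.125 (half-aunt/uncle↔niece/nephew: one path of length 3: r = (1/2)^3 = 1/8).
r to a full niece or nephew = 1/4 (full aunt/uncle↔niece/nephew: two paths of length 3 through the shared grandparent pair: r = 2·(1/2)^3 = 1/4).
Summing one r·B term per recipient: 2·0.125·0.132 + 2·0.25·0.0584 = 0.0622.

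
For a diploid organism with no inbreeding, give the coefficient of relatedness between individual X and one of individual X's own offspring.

Each parent–offspring link contributes a factor of 1/2, and independent paths through distinct common ancestors add.
One parent–offspring link: r = (1/2)^1 = 1/2.

0.5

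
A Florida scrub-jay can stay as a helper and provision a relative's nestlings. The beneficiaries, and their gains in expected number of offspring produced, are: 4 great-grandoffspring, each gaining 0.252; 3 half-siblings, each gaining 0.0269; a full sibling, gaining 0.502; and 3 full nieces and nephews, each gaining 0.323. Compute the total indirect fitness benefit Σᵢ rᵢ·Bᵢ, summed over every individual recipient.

0.639425

r to a great-grandoffspring = 1/8 (three parent–offspring links: r = (1/2)^3 = 1/8).
r to a half-sibling = 1/4 (half-sibs share one parent — one path of length 2: r = (1/2)^2 = 1/4).
r to a full sibling = 1/2 (full sibs share both parents — two paths of length 2: r = 2·(1/2)^2 = 1/2).
r to a full niece or nephew = 0.25 (full aunt/uncle↔niece/nephew: two paths of length 3 through the shared grandparent pair: r = 2·(1/2)^3 = 1/4).
Summing one r·B term per recipient: 4·0.125·0.252 + 3·0.25·0.0269 + 1·0.5·0.502 + 3·0.25·0.323 = 0.639425.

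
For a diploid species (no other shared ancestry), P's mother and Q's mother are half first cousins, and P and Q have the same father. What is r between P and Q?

Wright's path rule: contributions from independent ancestry routes add.
P and Q are related in two ways: half second cousins through their mothers (r = 1/64) and half-sibs through their shared father (r = 1/4).
r = 1/64 + 1/4 = 17/64 = 0.265625.

0.265625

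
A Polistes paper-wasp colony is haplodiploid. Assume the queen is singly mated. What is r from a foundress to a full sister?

0.75

Haplodiploid full sisters inherit their father's entire haploid genome identically (contributing 1/2) and on average half of their mother's contribution (1/2 · 1/2 = 1/4); r = 1/2 + 1/4 = 3/4.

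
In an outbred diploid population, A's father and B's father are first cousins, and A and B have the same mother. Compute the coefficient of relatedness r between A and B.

Relatedness sums over independent paths through distinct common ancestors.
A and B are related in two ways: second cousins through their fathers (r = 1/32) and half-sibs through their shared mother (r = 1/4).
r = 1/32 + 1/4 = 0.28125.

0.28125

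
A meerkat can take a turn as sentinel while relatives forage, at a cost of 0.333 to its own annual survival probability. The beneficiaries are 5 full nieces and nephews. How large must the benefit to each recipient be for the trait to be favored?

r to a full niece or nephew = 1/4 (full aunt/uncle↔niece/nephew: two paths of length 3 through the shared grandparent pair: r = 2·(1/2)^3 = 1/4).
Hamilton's rule with n recipients of equal r: n·r·B > C, so B > C/(n·r) = 0.333/(5·0.25) = 0.2664.

0.2664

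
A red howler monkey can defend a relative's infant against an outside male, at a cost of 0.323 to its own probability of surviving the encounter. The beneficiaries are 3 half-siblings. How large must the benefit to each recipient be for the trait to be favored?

r to a half-sibling = 1/4 (half-sibs share one parent — one path of length 2: r = (1/2)^2 = 1/4).
Hamilton's rule with n recipients of equal r: n·r·B > C, so B > C/(n·r) = 0.323/(3·0.25) = 0.4307.

0.4307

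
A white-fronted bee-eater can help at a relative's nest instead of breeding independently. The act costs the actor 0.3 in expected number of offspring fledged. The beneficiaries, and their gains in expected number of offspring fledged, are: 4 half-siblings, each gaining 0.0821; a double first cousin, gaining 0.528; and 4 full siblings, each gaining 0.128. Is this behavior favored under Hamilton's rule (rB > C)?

Hamilton's rule: the trait is favored when the sum of r·B over every recipient exceeds the actor's cost C.
r to a half-sibling = 0.25 (half-sibs share one parent — one path of length 2: r = (1/2)^2 = 1/4).
r to a double first cousin = 0.25 (double first cousins share both grandparent pairs — four paths of length 4: r = 4·(1/2)^4 = 1/4).
r to a full sibling = 1/2 (full sibs share both parents — two paths of length 2: r = 2·(1/2)^2 = 1/2).
Summing one r·B term per recipient: 4·0.25·0.0821 + 1·0.25·0.528 + 4·0.5·0.128 = 0.4701.
0.4701 > 0.3: the indirect benefit exceeds the cost.

Yes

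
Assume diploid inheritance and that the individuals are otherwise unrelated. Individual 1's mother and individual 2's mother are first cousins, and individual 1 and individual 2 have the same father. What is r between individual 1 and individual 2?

Relatedness sums over independent paths through distinct common ancestors.
Individual 1 and individual 2 are related in two ways: second cousins through their mothers (r = 1/32) and half-sibs through their shared father (r = 1/4).
r = 1/32 + 1/4 = 9/32 = 0.28125.

0.28125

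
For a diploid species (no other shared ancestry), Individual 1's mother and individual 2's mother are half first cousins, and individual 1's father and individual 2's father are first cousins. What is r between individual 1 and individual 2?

0.046875

Wright's path rule: contributions from independent ancestry routes add.
Individual 1 and individual 2 are related in two ways: half second cousins through their mothers (r = 1/64) and second cousins through their fathers (r = 1/32).
r = 1/64 + 1/32 = 0.046875.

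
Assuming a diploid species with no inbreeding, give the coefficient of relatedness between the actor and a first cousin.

0.125

Each parent–offspring link contributes a factor of 1/2, and independent paths through distinct common ancestors add.
First cousins share one grandparent pair — two paths of length 4: r = 2·(1/2)^4 = 1/8.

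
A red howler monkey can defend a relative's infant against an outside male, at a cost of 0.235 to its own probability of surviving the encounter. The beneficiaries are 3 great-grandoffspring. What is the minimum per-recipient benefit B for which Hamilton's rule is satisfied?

0.6267

r to a great-grandoffspring = 0.125 (three parent–offspring links: r = (1/2)^3 = 1/8).
Hamilton's rule with n recipients of equal r: n·r·B > C, so B > C/(n·r) = 0.235/(3·0.125) = 0.6267.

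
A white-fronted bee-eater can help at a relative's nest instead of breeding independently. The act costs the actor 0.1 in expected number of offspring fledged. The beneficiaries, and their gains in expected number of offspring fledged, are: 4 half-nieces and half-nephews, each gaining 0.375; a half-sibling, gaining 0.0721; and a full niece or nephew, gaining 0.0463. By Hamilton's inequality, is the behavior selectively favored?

Yes

Hamilton's rule: the trait is favored when the sum of r·B over every recipient exceeds the actor's cost C.
r to a half-niece or half-nephew = 0.125 (half-aunt/uncle↔niece/nephew: one path of length 3: r = (1/2)^3 = 1/8).
r to a half-sibling = 1/4 (half-sibs share one parent — one path of length 2: r = (1/2)^2 = 1/4).
r to a full niece or nephew = 1/4 (full aunt/uncle↔niece/nephew: two paths of length 3 through the shared grandparent pair: r = 2·(1/2)^3 = 1/4).
Summing one r·B term per recipient: 4·0.125·0.375 + 1·0.25·0.0721 + 1·0.25·0.0463 = 0.2171.
0.2171 > 0.1: the indirect benefit exceeds the cost.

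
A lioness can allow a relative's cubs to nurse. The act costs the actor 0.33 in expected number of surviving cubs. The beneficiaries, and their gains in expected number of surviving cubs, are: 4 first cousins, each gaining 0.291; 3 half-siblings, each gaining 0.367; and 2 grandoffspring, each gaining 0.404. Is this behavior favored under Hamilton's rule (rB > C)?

Yes

Hamilton's rule: the trait is favored when the sum of r·B over every recipient exceeds the actor's cost C.
r to a first cousin = 1/8 (first cousins share one grandparent pair — two paths of length 4: r = 2·(1/2)^4 = 1/8).
r to a half-sibling = 1/4 (half-sibs share one parent — one path of length 2: r = (1/2)^2 = 1/4).
r to a grandoffspring = 0.25 (two parent–offspring links: r = (1/2)^2 = 1/4).
Summing one r·B term per recipient: 4·0.125·0.291 + 3·0.25·0.367 + 2·0.25·0.404 = 0.62275.
0.62275 > 0.33: the indirect benefit exceeds the cost.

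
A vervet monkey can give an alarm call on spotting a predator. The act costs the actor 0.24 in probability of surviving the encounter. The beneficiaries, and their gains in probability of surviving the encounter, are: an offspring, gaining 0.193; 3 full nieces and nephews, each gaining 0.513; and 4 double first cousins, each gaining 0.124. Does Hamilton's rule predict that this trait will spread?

Yes

Hamilton's rule: the trait is favored when the sum of r·B over every recipient exceeds the actor's cost C.
r to an offspring = 1/2 (one parent–offspring link: r = (1/2)^1 = 1/2).
r to a full niece or nephew = 1/4 (full aunt/uncle↔niece/nephew: two paths of length 3 through the shared grandparent pair: r = 2·(1/2)^3 = 1/4).
r to a double first cousin = 0.25 (double first cousins share both grandparent pairs — four paths of length 4: r = 4·(1/2)^4 = 1/4).
Summing one r·B term per recipient: 1·0.5·0.193 + 3·0.25·0.513 + 4·0.25·0.124 = 0.60525.
0.60525 > 0.24: the indirect benefit exceeds the cost.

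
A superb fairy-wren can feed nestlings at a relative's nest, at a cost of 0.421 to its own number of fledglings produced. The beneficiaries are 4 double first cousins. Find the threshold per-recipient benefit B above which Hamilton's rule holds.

0.421

r to a double first cousin = 1/4 (double first cousins share both grandparent pairs — four paths of length 4: r = 4·(1/2)^4 = 1/4).
Hamilton's rule with n recipients of equal r: n·r·B > C, so B > C/(n·r) = 0.421/(4·0.25) = 0.421.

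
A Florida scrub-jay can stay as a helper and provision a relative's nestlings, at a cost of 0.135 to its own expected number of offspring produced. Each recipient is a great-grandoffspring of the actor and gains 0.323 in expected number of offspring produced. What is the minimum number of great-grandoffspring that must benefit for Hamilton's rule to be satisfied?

r to a great-grandoffspring = 0.125 (three parent–offspring links: r = (1/2)^3 = 1/8).
Hamilton's rule: n·r·B > C  ⇒  n > C/(r·B) = 0.135/(0.125·0.323) = 3.344.
The smallest integer exceeding 3.344 is 4.

4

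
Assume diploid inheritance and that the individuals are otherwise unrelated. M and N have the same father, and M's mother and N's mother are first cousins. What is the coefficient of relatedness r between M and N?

0.28125

Relatedness sums over independent paths through distinct common ancestors.
M and N are related in two ways: half-sibs through their shared father (r = 1/4) and second cousins through their mothers (r = 1/32).
r = 1/4 + 1/32 = 0.28125.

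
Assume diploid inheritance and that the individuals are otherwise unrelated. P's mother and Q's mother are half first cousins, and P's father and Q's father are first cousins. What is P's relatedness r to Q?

Independent pedigree routes through distinct common ancestors add.
P and Q are related in two ways: half second cousins through their mothers (r = 1/64) and second cousins through their fathers (r = 1/32).
r = 1/64 + 1/32 = 0.046875.

0.046875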